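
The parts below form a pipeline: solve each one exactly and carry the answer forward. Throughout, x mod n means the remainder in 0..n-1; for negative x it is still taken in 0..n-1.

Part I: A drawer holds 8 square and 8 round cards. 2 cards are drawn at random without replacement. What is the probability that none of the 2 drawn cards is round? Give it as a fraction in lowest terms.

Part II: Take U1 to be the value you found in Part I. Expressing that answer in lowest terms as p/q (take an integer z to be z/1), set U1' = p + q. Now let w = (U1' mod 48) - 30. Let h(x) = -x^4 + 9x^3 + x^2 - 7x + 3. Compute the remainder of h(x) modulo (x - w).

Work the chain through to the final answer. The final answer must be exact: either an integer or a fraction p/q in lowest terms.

Part I: total draws C(16,2) = 120; favorable C(8,2) = 28; P = 7/30; answer 7/30
Part II: U1 = 7/30; threaded value p + q = 37; w = 7; remainder = value at the root: -1*(7)^4 + 9*(7)^3 + 1*(7)^2 - 7*(7)^1 + 3 = (-2401) + (3087) + (49) + (-49) + (3) = 689; answer 689

689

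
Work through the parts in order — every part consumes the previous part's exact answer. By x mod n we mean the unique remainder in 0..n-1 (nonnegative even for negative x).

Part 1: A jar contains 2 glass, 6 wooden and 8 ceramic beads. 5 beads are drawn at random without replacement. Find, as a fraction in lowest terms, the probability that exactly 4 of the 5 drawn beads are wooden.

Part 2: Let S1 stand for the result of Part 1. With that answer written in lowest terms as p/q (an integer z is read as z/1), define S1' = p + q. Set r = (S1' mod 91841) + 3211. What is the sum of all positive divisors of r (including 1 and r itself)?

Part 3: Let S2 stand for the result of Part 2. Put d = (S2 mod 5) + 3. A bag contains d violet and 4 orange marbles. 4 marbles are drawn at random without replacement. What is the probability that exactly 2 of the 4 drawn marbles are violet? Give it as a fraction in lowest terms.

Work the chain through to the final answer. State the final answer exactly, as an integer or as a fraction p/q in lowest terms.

21/55

Part 1: total draws C(16,5) = 4368; favorable C(6,4)*C(10,1) = 150; P = 25/728; answer 25/728
Part 2: S1 = 25/728; threaded value p + q = 753; r = 3964; 3964 = 2^2 * 991; sigma = (1 + 2 + 4) * (1 + 991) = 7 * 992 = 6944; answer 6944
Part 3: S2 = 6944; d = 7; total draws C(11,4) = 330; favorable C(7,2)*C(4,2) = 126; P = 21/55; answer 21/55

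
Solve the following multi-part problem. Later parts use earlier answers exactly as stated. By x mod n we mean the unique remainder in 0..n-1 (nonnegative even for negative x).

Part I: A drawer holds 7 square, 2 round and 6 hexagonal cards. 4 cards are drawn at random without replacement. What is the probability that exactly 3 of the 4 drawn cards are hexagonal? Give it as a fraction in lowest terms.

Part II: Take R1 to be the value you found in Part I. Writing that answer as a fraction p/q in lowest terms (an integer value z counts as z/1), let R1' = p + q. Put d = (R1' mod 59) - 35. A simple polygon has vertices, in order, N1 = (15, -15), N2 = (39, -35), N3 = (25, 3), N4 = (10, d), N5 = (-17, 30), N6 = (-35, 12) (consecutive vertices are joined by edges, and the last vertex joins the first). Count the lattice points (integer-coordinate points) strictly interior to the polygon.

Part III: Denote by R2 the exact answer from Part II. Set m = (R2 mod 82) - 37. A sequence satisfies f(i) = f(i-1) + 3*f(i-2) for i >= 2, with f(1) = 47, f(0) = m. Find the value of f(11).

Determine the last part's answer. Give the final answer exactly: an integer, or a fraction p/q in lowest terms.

126101

Part I: total draws C(15,4) = 1365; favorable C(6,3)*C(9,1) = 180; P = 12/91; answer 12/91
Part II: R1 = 12/91; threaded value p + q = 103; d = 9; cross terms: (15*-35 - 39*-15)=60, (39*3 - 25*-35)=992, (25*9 - 10*3)=195, (10*30 - -17*9)=453, (-17*12 - -35*30)=846, (-35*-15 - 15*12)=345; twice the area = |2891| = 2891; area = 2891/2; boundary points = 4 + 2 + 3 + 3 + 18 + 1 = 31; strictly interior points = area - boundary/2 + 1 = 1431; answer 1431
Part III: R2 = 1431; m = 0; f(2) = 1*(47) + 3*(0) = 47; iterating: f(2)=47, f(3)=188, f(4)=329, f(5)=893, f(6)=1880, f(7)=4559, f(8)=10199, f(9)=23876, f(10)=54473, f(11)=126101; answer 126101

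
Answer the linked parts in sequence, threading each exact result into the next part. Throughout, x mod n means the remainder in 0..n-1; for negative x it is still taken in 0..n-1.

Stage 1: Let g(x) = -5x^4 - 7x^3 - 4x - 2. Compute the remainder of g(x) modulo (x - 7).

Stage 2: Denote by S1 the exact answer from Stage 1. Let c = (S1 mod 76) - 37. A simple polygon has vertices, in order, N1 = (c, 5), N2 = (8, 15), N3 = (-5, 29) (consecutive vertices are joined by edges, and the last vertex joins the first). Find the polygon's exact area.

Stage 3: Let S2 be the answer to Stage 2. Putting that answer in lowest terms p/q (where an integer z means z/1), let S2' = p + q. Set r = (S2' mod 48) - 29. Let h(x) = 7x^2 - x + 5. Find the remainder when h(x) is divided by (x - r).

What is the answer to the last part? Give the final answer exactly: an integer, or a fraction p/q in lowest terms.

Stage 1: remainder = value at the root: -5*(7)^4 - 7*(7)^3 - 4*(7)^1 - 2 = (-12005) + (-2401) + (-28) + (-2) = -14436; answer -14436
Stage 2: S1 = -14436; c = -33; cross terms: (-33*15 - 8*5)=-535, (8*29 - -5*15)=307, (-5*5 - -33*29)=932; twice the area = |704| = 704; area = 352; answer 352
Stage 3: S2 = 352; threaded value p + q = 353; r = -12; remainder = value at the root: 7*(-12)^2 - 1*(-12)^1 + 5 = (1008) + (12) + (5) = 1025; answer 1025

1025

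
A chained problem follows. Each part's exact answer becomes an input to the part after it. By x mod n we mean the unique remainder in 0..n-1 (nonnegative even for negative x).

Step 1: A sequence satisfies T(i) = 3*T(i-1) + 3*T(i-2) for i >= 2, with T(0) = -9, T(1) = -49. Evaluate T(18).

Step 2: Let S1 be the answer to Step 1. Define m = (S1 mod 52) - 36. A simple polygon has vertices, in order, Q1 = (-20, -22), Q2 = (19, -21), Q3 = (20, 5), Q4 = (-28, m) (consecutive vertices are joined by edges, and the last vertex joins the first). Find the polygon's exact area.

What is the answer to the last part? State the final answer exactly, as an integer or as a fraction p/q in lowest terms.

Step 1: T(2) = 3*(-49) + 3*(-9) = -174; iterating: T(2)=-174, T(3)=-669, T(4)=-2529, T(5)=-9594, T(6)=-36369, T(7)=-137889, T(8)=-522774, T(9)=-1981989, T(10)=-7514289, T(11)=-28488834, T(12)=-108009369, T(13)=-409494609, T(14)=-1552511934, T(15)=-5886019629, T(16)=-22315594689, T(17)=-84604842954, T(18)=-320761312929; answer -320761312929
Step 2: S1 = -320761312929; m = 11; cross terms: (-20*-21 - 19*-22)=838, (19*5 - 20*-21)=515, (20*11 - -28*5)=360, (-28*-22 - -20*11)=836; twice the area = |2549| = 2549; area = 2549/2; answer 2549/2

2549/2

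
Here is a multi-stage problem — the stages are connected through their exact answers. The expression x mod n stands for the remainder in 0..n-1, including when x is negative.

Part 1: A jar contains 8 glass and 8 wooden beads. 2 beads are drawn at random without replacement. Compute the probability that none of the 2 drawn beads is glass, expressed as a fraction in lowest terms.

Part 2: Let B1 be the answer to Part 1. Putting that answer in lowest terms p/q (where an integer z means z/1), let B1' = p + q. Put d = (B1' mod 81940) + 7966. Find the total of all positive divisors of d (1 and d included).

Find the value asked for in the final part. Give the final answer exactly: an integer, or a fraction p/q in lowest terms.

Part 1: total draws C(16,2) = 120; favorable C(8,2) = 28; P = 7/30; answer 7/30
Part 2: B1 = 7/30; threaded value p + q = 37; d = 8003; 8003 = 53 * 151; sigma = (1 + 53) * (1 + 151) = 54 * 152 = 8208; answer 8208

8208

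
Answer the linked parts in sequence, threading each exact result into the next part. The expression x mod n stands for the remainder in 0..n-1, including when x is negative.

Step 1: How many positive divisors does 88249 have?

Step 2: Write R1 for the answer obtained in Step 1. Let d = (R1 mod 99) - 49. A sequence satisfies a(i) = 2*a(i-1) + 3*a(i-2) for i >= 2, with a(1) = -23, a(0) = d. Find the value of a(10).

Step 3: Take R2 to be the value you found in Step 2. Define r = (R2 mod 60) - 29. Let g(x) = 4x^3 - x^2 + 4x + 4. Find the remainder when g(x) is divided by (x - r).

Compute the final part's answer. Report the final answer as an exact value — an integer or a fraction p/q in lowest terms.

-55964

Step 1: 88249 = 7^2 * 1801; number of divisors = (2+1) * (1+1) = 6; answer 6
Step 2: R1 = 6; d = -43; a(2) = 2*(-23) + 3*(-43) = -175; iterating: a(2)=-175, a(3)=-419, a(4)=-1363, a(5)=-3983, a(6)=-12055, a(7)=-36059, a(8)=-108283, a(9)=-324743, a(10)=-974335; answer -974335
Step 3: R2 = -974335; r = -24; remainder = value at the root: 4*(-24)^3 - 1*(-24)^2 + 4*(-24)^1 + 4 = (-55296) + (-576) + (-96) + (4) = -55964; answer -55964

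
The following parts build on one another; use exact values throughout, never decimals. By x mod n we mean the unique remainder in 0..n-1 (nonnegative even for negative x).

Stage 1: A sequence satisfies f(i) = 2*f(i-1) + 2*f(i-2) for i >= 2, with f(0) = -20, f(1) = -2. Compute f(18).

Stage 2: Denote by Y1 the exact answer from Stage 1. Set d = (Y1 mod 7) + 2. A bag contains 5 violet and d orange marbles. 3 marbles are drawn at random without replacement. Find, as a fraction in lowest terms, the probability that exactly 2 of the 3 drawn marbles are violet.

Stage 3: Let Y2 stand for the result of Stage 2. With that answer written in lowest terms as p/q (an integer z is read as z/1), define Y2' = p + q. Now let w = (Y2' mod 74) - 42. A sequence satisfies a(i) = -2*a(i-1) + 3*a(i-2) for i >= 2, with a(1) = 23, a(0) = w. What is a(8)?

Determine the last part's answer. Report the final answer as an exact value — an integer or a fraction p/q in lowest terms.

Stage 1: f(2) = 2*(-2) + 2*(-20) = -44; iterating: f(2)=-44, f(3)=-92, f(4)=-272, f(5)=-728, f(6)=-2000, f(7)=-5456, f(8)=-14912, f(9)=-40736, f(10)=-111296, f(11)=-304064, f(12)=-830720, f(13)=-2269568, f(14)=-6200576, f(15)=-16940288, f(16)=-46281728, f(17)=-126444032, f(18)=-345451520; answer -345451520
Stage 2: Y1 = -345451520; d = 8; total draws C(13,3) = 286; favorable C(5,2)*C(8,1) = 80; P = 40/143; answer 40/143
Stage 3: Y2 = 40/143; threaded value p + q = 183; w = -7; a(2) = -2*(23) + 3*(-7) = -67; iterating: a(2)=-67, a(3)=203, a(4)=-607, a(5)=1823, a(6)=-5467, a(7)=16403, a(8)=-49207; answer -49207

-49207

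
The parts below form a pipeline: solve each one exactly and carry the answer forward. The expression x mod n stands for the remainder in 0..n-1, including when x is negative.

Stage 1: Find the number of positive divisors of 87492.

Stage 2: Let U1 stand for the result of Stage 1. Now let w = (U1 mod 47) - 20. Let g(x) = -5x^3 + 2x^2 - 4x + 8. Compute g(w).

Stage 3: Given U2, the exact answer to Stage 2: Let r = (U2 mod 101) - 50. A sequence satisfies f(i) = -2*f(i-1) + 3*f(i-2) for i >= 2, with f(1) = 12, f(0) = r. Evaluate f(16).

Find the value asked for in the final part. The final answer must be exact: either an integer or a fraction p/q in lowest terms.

Stage 1: 87492 = 2^2 * 3 * 23 * 317; number of divisors = (2+1) * (1+1) * (1+1) * (1+1) = 24; answer 24
Stage 2: U1 = 24; w = 4; -5*(4)^3 + 2*(4)^2 - 4*(4)^1 + 8 = (-320) + (32) + (-16) + (8) = -296; answer -296
Stage 3: U2 = -296; r = -43; f(2) = -2*(12) + 3*(-43) = -153; iterating: f(2)=-153, f(3)=342, f(4)=-1143, f(5)=3312, f(6)=-10053, f(7)=30042, f(8)=-90243, f(9)=270612, f(10)=-811953, f(11)=2435742, f(12)=-7307343, f(13)=21921912, f(14)=-65765853, f(15)=197297442, f(16)=-591892443; answer -591892443

-591892443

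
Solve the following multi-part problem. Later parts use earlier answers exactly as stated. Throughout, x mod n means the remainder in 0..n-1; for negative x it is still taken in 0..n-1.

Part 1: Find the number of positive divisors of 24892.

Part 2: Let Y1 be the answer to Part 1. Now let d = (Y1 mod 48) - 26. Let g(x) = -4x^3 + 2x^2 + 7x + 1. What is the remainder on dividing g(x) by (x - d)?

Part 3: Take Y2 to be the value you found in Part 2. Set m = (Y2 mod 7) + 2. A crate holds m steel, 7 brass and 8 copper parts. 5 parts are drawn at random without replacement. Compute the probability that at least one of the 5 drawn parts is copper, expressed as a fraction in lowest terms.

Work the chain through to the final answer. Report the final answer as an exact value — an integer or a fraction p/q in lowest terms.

433/442

Part 1: 24892 = 2^2 * 7^2 * 127; number of divisors = (2+1) * (2+1) * (1+1) = 18; answer 18
Part 2: Y1 = 18; d = -8; remainder = value at the root: -4*(-8)^3 + 2*(-8)^2 + 7*(-8)^1 + 1 = (2048) + (128) + (-56) + (1) = 2121; answer 2121
Part 3: Y2 = 2121; m = 2; total draws C(17,5) = 6188; complement C(9,5) = 126; favorable 6188 - 126 = 6062; P = 433/442; answer 433/442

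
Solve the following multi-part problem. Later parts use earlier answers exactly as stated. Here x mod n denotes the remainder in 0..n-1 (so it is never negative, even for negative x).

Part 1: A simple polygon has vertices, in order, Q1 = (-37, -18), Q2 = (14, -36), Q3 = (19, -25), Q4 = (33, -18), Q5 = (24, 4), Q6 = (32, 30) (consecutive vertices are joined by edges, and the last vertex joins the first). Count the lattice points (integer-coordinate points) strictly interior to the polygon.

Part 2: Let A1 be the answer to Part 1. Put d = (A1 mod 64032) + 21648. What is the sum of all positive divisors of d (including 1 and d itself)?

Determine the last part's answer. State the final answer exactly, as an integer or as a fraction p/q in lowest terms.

38304

Part 1: cross terms: (-37*-36 - 14*-18)=1584, (14*-25 - 19*-36)=334, (19*-18 - 33*-25)=483, (33*4 - 24*-18)=564, (24*30 - 32*4)=592, (32*-18 - -37*30)=534; twice the area = |4091| = 4091; area = 4091/2; boundary points = 3 + 1 + 7 + 1 + 2 + 3 = 17; strictly interior points = area - boundary/2 + 1 = 2038; answer 2038
Part 2: A1 = 2038; d = 23686; 23686 = 2 * 13 * 911; sigma = (1 + 2) * (1 + 13) * (1 + 911) = 3 * 14 * 912 = 38304; answer 38304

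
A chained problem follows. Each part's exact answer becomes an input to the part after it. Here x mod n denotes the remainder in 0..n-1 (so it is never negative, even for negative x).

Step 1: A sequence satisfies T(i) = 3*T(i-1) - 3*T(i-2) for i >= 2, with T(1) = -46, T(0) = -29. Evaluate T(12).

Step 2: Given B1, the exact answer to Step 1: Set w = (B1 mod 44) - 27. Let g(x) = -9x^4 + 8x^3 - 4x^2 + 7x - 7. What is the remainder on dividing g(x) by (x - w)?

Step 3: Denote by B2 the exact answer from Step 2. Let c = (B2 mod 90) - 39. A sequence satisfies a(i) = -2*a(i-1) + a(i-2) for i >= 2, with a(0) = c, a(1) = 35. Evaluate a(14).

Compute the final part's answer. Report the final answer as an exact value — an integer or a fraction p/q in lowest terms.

Step 1: T(2) = 3*(-46) - 3*(-29) = -51; iterating: T(2)=-51, T(3)=-15, T(4)=108, T(5)=369, T(6)=783, T(7)=1242, T(8)=1377, T(9)=405, T(10)=-2916, T(11)=-9963, T(12)=-21141; answer -21141
Step 2: B1 = -21141; w = -4; remainder = value at the root: -9*(-4)^4 + 8*(-4)^3 - 4*(-4)^2 + 7*(-4)^1 - 7 = (-2304) + (-512) + (-64) + (-28) + (-7) = -2915; answer -2915
Step 3: B2 = -2915; c = 16; a(2) = -2*(35) + 1*(16) = -54; iterating: a(2)=-54, a(3)=143, a(4)=-340, a(5)=823, a(6)=-1986, a(7)=4795, a(8)=-11576, a(9)=27947, a(10)=-67470, a(11)=162887, a(12)=-393244, a(13)=949375, a(14)=-2291994; answer -2291994

-2291994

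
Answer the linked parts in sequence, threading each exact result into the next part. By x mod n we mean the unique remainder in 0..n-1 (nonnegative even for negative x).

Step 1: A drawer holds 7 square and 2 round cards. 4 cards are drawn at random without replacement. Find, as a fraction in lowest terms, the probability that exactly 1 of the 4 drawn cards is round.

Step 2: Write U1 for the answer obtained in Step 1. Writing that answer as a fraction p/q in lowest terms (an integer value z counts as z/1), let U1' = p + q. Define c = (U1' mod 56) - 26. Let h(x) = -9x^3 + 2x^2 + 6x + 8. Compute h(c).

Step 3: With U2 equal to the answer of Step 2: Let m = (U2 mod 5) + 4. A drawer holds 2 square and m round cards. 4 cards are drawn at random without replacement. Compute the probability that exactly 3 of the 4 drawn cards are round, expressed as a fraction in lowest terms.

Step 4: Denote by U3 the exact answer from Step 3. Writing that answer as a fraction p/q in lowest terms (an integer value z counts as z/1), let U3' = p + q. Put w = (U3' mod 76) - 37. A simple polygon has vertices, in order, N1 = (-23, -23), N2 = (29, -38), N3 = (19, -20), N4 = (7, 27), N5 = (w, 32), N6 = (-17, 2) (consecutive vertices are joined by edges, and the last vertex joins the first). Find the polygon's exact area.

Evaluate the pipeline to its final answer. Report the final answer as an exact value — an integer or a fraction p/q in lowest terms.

Step 1: total draws C(9,4) = 126; favorable C(2,1)*C(7,3) = 70; P = 5/9; answer 5/9
Step 2: U1 = 5/9; threaded value p + q = 14; c = -12; -9*(-12)^3 + 2*(-12)^2 + 6*(-12)^1 + 8 = (15552) + (288) + (-72) + (8) = 15776; answer 15776
Step 3: U2 = 15776; m = 5; total draws C(7,4) = 35; favorable C(5,3)*C(2,1) = 20; P = 4/7; answer 4/7
Step 4: U3 = 4/7; threaded value p + q = 11; w = -26; cross terms: (-23*-38 - 29*-23)=1541, (29*-20 - 19*-38)=142, (19*27 - 7*-20)=653, (7*32 - -26*27)=926, (-26*2 - -17*32)=492, (-17*-23 - -23*2)=437; twice the area = |4191| = 4191; area = 4191/2; answer 4191/2

4191/2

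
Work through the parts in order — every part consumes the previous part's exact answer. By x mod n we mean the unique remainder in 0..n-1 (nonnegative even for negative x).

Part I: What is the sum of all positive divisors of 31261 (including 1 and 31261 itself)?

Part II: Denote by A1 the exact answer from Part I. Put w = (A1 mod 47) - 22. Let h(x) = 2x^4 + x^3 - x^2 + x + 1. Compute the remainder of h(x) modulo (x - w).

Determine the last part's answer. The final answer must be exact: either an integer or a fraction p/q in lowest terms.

Part I: 31261 = 43 * 727; sigma = (1 + 43) * (1 + 727) = 44 * 728 = 32032; answer 32032
Part II: A1 = 32032; w = 3; remainder = value at the root: 2*(3)^4 + 1*(3)^3 - 1*(3)^2 + 1*(3)^1 + 1 = (162) + (27) + (-9) + (3) + (1) = 184; answer 184

184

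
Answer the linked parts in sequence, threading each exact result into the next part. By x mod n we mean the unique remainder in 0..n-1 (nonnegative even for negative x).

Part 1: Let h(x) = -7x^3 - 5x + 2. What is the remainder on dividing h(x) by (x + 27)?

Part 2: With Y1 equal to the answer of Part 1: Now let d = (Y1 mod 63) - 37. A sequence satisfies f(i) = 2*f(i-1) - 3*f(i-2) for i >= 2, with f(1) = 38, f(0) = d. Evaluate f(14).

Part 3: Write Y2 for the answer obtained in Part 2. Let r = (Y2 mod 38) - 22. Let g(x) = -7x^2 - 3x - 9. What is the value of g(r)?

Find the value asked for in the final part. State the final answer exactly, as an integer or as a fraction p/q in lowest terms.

-2223

Part 1: remainder = value at the root: -7*(-27)^3 - 5*(-27)^1 + 2 = (137781) + (135) + (2) = 137918; answer 137918
Part 2: Y1 = 137918; d = -26; f(2) = 2*(38) - 3*(-26) = 154; iterating: f(2)=154, f(3)=194, f(4)=-74, f(5)=-730, f(6)=-1238, f(7)=-286, f(8)=3142, f(9)=7142, f(10)=4858, f(11)=-11710, f(12)=-37994, f(13)=-40858, f(14)=32266; answer 32266
Part 3: Y2 = 32266; r = -18; -7*(-18)^2 - 3*(-18)^1 - 9 = (-2268) + (54) + (-9) = -2223; answer -2223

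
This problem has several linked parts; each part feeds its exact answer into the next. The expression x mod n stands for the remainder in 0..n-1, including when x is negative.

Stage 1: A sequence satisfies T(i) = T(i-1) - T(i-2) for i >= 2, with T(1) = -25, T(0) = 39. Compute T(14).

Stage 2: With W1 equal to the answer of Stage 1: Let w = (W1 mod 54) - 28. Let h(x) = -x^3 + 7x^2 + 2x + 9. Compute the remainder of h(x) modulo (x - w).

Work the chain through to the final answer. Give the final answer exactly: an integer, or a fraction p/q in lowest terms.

-2263

Stage 1: T(2) = 1*(-25) - 1*(39) = -64; iterating: T(2)=-64, T(3)=-39, T(4)=25, T(5)=64, T(6)=39, T(7)=-25, T(8)=-64, T(9)=-39, T(10)=25, T(11)=64, T(12)=39, T(13)=-25, T(14)=-64; answer -64
Stage 2: W1 = -64; w = 16; remainder = value at the root: -1*(16)^3 + 7*(16)^2 + 2*(16)^1 + 9 = (-4096) + (1792) + (32) + (9) = -2263; answer -2263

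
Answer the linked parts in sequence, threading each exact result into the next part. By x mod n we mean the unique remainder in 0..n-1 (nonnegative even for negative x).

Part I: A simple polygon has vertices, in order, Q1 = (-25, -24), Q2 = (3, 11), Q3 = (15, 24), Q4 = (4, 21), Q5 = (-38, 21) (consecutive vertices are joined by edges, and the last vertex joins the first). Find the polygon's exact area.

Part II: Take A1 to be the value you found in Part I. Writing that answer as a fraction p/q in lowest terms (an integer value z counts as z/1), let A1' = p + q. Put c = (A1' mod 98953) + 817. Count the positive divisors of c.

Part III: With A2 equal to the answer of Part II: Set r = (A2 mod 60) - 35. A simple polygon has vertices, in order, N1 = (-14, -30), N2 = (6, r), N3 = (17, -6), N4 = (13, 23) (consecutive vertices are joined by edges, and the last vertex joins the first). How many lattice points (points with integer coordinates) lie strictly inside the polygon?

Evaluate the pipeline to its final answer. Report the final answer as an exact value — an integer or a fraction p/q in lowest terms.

752

Part I: cross terms: (-25*11 - 3*-24)=-203, (3*24 - 15*11)=-93, (15*21 - 4*24)=219, (4*21 - -38*21)=882, (-38*-24 - -25*21)=1437; twice the area = |2242| = 2242; area = 1121; answer 1121
Part II: A1 = 1121; threaded value p + q = 1122; c = 1939; 1939 = 7 * 277; number of divisors = (1+1) * (1+1) = 4; answer 4
Part III: A2 = 4; r = -31; cross terms: (-14*-31 - 6*-30)=614, (6*-6 - 17*-31)=491, (17*23 - 13*-6)=469, (13*-30 - -14*23)=-68; twice the area = |1506| = 1506; area = 753; boundary points = 1 + 1 + 1 + 1 = 4; strictly interior points = area - boundary/2 + 1 = 752; answer 752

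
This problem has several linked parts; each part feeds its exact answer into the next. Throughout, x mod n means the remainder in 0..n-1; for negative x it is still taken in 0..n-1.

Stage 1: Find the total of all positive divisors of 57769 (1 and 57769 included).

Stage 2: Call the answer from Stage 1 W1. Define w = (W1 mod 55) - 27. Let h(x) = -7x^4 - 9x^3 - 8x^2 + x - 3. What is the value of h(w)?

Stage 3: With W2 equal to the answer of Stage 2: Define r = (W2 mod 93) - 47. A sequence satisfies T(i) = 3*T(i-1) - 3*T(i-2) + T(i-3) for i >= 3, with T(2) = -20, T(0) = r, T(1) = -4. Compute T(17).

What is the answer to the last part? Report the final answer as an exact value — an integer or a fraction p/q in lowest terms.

Stage 1: 57769 = 41 * 1409; sigma = (1 + 41) * (1 + 1409) = 42 * 1410 = 59220; answer 59220
Stage 2: W1 = 59220; w = 13; -7*(13)^4 - 9*(13)^3 - 8*(13)^2 + 1*(13)^1 - 3 = (-199927) + (-19773) + (-1352) + (13) + (-3) = -221042; answer -221042
Stage 3: W2 = -221042; r = -28; T(3) = 3*(-20) - 3*(-4) + 1*(-28) = -76; iterating: T(3)=-76, T(4)=-172, T(5)=-308, T(6)=-484, T(7)=-700, T(8)=-956, T(9)=-1252, T(10)=-1588, T(11)=-1964, T(12)=-2380, T(13)=-2836, T(14)=-3332, T(15)=-3868, T(16)=-4444, T(17)=-5060; answer -5060

-5060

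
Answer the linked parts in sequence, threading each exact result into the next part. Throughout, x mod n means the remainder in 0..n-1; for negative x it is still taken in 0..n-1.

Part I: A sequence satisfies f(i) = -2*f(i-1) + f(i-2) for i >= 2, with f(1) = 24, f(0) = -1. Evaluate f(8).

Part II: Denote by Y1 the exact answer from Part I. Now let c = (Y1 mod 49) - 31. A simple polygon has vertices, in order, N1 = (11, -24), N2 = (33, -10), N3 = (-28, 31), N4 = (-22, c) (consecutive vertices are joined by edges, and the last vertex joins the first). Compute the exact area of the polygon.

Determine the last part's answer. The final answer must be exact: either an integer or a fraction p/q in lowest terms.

Part I: f(2) = -2*(24) + 1*(-1) = -49; iterating: f(2)=-49, f(3)=122, f(4)=-293, f(5)=708, f(6)=-1709, f(7)=4126, f(8)=-9961; answer -9961
Part II: Y1 = -9961; c = 4; cross terms: (11*-10 - 33*-24)=682, (33*31 - -28*-10)=743, (-28*4 - -22*31)=570, (-22*-24 - 11*4)=484; twice the area = |2479| = 2479; area = 2479/2; answer 2479/2

2479/2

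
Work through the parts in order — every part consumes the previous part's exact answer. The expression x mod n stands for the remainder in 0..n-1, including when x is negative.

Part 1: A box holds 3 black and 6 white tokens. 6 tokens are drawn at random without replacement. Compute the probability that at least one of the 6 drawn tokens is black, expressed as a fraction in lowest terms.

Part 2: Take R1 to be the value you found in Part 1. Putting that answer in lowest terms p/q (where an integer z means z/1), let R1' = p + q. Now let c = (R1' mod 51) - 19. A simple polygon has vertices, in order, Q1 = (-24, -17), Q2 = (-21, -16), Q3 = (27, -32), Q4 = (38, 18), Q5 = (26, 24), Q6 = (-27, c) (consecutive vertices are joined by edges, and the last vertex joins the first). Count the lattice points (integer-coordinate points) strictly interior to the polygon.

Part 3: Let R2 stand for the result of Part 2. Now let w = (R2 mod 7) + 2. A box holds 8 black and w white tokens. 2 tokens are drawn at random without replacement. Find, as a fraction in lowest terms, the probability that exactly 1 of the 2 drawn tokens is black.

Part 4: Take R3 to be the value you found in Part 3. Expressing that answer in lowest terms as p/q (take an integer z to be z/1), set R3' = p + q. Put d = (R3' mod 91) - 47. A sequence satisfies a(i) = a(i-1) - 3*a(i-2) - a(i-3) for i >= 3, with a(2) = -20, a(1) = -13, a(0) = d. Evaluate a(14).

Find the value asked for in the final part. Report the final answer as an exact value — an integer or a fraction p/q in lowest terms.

Part 1: total draws C(9,6) = 84; complement C(6,6) = 1; favorable 84 - 1 = 83; P = 83/84; answer 83/84
Part 2: R1 = 83/84; threaded value p + q = 167; c = -5; cross terms: (-24*-16 - -21*-17)=27, (-21*-32 - 27*-16)=1104, (27*18 - 38*-32)=1702, (38*24 - 26*18)=444, (26*-5 - -27*24)=518, (-27*-17 - -24*-5)=339; twice the area = |4134| = 4134; area = 2067; boundary points = 1 + 16 + 1 + 6 + 1 + 3 = 28; strictly interior points = area - boundary/2 + 1 = 2054; answer 2054
Part 3: R2 = 2054; w = 5; total draws C(13,2) = 78; favorable C(8,1)*C(5,1) = 40; P = 20/39; answer 20/39
Part 4: R3 = 20/39; threaded value p + q = 59; d = 12; a(3) = 1*(-20) - 3*(-13) - 1*(12) = 7; iterating: a(3)=7, a(4)=80, a(5)=79, a(6)=-168, a(7)=-485, a(8)=-60, a(9)=1563, a(10)=2228, a(11)=-2401, a(12)=-10648, a(13)=-5673, a(14)=28672; answer 28672

28672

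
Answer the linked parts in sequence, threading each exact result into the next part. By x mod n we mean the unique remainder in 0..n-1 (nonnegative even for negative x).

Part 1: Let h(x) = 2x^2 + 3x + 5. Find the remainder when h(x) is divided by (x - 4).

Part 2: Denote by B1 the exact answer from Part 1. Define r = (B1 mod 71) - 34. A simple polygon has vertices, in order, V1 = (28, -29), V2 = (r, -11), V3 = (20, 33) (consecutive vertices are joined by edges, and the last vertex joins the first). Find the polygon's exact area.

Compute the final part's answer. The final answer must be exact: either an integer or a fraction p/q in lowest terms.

Part 1: remainder = value at the root: 2*(4)^2 + 3*(4)^1 + 5 = (32) + (12) + (5) = 49; answer 49
Part 2: B1 = 49; r = 15; cross terms: (28*-11 - 15*-29)=127, (15*33 - 20*-11)=715, (20*-29 - 28*33)=-1504; twice the area = |-662| = 662; area = 331; answer 331

331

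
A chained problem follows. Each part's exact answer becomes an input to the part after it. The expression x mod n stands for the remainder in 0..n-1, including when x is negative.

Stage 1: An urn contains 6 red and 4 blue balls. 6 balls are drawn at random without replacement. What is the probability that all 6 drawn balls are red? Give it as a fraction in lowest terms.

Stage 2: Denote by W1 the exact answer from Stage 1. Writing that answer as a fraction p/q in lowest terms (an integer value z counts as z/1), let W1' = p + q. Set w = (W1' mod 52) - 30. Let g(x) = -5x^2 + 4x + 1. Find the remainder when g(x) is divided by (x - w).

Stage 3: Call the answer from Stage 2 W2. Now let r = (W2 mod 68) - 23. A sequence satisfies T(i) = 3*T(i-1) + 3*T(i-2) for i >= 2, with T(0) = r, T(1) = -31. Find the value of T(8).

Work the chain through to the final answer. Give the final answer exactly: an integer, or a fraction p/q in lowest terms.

-45522

Stage 1: total draws C(10,6) = 210; favorable C(6,6) = 1; P = 1/210; answer 1/210
Stage 2: W1 = 1/210; threaded value p + q = 211; w = -27; remainder = value at the root: -5*(-27)^2 + 4*(-27)^1 + 1 = (-3645) + (-108) + (1) = -3752; answer -3752
Stage 3: W2 = -3752; r = 33; T(2) = 3*(-31) + 3*(33) = 6; iterating: T(2)=6, T(3)=-75, T(4)=-207, T(5)=-846, T(6)=-3159, T(7)=-12015, T(8)=-45522; answer -45522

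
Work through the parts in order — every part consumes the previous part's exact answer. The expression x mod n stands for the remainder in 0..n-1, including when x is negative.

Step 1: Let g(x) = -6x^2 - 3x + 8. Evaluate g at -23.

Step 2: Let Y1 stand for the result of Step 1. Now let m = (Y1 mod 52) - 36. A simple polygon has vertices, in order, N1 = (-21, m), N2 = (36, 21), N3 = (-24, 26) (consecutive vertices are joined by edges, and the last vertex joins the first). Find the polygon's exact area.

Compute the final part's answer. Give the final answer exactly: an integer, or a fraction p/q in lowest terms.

2325/2

Step 1: -6*(-23)^2 - 3*(-23)^1 + 8 = (-3174) + (69) + (8) = -3097; answer -3097
Step 2: Y1 = -3097; m = -13; cross terms: (-21*21 - 36*-13)=27, (36*26 - -24*21)=1440, (-24*-13 - -21*26)=858; twice the area = |2325| = 2325; area = 2325/2; answer 2325/2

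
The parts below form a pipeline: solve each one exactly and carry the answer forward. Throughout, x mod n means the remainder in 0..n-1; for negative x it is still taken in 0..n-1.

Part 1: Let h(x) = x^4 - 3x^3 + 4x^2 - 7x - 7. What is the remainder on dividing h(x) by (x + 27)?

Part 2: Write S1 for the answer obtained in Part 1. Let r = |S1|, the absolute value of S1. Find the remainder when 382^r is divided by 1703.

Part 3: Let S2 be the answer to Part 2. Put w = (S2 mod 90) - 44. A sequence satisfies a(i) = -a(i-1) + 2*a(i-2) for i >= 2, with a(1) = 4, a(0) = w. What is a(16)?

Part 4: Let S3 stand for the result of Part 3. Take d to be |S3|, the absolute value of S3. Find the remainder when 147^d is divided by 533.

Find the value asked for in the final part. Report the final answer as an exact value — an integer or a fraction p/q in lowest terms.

Part 1: remainder = value at the root: 1*(-27)^4 - 3*(-27)^3 + 4*(-27)^2 - 7*(-27)^1 - 7 = (531441) + (59049) + (2916) + (189) + (-7) = 593588; answer 593588
Part 2: S1 = 593588; r = 593588; squarings mod 1703: 382^1=382, 382^2=1169, 382^4=755, 382^8=1223, 382^16=495, 382^32=1496, 382^64=274, 382^128=144, 382^256=300, 382^512=1444, 382^1024=664, 382^2048=1522, 382^4096=404, 382^8192=1431, 382^16384=755, 382^32768=1223, 382^65536=495, 382^131072=1496, 382^262144=274, 382^524288=144; 382^593588 = 382^4 * 382^16 * 382^32 * 382^128 * 382^512 * 382^1024 * 382^2048 * 382^65536 * 382^524288 = 1223 (mod 1703); answer 1223
Part 3: S2 = 1223; w = 9; a(2) = -1*(4) + 2*(9) = 14; iterating: a(2)=14, a(3)=-6, a(4)=34, a(5)=-46, a(6)=114, a(7)=-206, a(8)=434, a(9)=-846, a(10)=1714, a(11)=-3406, a(12)=6834, a(13)=-13646, a(14)=27314, a(15)=-54606, a(16)=109234; answer 109234
Part 4: S3 = 109234; d = 109234; squarings mod 533: 147^1=147, 147^2=289, 147^4=373, 147^8=16, 147^16=256, 147^32=510, 147^64=529, 147^128=16, 147^256=256, 147^512=510, 147^1024=529, 147^2048=16, 147^4096=256, 147^8192=510, 147^16384=529, 147^32768=16, 147^65536=256; 147^109234 = 147^2 * 147^16 * 147^32 * 147^128 * 147^512 * 147^2048 * 147^8192 * 147^32768 * 147^65536 = 282 (mod 533); answer 282

282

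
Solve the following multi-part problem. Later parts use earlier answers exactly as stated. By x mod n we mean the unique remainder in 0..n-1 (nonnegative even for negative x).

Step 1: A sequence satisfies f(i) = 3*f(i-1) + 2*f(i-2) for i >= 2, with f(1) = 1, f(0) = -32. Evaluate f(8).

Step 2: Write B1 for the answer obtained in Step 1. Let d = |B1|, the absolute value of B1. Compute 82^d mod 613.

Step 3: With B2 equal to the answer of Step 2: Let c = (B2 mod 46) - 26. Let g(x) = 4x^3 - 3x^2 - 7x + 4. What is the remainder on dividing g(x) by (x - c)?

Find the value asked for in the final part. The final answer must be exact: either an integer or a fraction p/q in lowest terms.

-11462

Step 1: f(2) = 3*(1) + 2*(-32) = -61; iterating: f(2)=-61, f(3)=-181, f(4)=-665, f(5)=-2357, f(6)=-8401, f(7)=-29917, f(8)=-106553; answer -106553
Step 2: B1 = -106553; d = 106553; squarings mod 613: 82^1=82, 82^2=594, 82^4=361, 82^8=365, 82^16=204, 82^32=545, 82^64=333, 82^128=549, 82^256=418, 82^512=19, 82^1024=361, 82^2048=365, 82^4096=204, 82^8192=545, 82^16384=333, 82^32768=549, 82^65536=418; 82^106553 = 82^1 * 82^8 * 82^16 * 82^32 * 82^8192 * 82^32768 * 82^65536 = 334 (mod 613); answer 334
Step 3: B2 = 334; c = -14; remainder = value at the root: 4*(-14)^3 - 3*(-14)^2 - 7*(-14)^1 + 4 = (-10976) + (-588) + (98) + (4) = -11462; answer -11462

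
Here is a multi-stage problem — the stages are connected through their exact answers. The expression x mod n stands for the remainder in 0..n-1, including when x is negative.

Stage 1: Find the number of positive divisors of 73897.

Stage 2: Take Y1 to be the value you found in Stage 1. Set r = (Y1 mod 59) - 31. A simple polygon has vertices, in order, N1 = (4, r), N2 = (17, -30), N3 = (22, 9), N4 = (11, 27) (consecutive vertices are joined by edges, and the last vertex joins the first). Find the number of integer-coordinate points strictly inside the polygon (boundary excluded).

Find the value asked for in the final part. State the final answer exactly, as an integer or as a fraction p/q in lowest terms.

623

Stage 1: 73897 is prime, so its only divisors are 1 and 73897; count = 2; answer 2
Stage 2: Y1 = 2; r = -29; cross terms: (4*-30 - 17*-29)=373, (17*9 - 22*-30)=813, (22*27 - 11*9)=495, (11*-29 - 4*27)=-427; twice the area = |1254| = 1254; area = 627; boundary points = 1 + 1 + 1 + 7 = 10; strictly interior points = area - boundary/2 + 1 = 623; answer 623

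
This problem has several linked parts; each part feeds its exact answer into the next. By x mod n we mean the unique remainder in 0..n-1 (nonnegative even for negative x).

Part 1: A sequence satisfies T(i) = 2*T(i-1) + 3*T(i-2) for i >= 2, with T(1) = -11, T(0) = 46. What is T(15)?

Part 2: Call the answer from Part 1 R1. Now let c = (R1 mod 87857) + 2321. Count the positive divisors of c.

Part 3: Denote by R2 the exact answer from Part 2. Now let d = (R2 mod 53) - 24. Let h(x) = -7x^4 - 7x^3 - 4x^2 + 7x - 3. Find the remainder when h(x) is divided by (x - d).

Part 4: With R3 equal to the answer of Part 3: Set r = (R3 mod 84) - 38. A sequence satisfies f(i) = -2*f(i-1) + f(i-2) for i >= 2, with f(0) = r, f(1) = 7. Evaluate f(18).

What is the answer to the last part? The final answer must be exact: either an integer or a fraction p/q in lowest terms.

Part 1: T(2) = 2*(-11) + 3*(46) = 116; iterating: T(2)=116, T(3)=199, T(4)=746, T(5)=2089, T(6)=6416, T(7)=19099, T(8)=57446, T(9)=172189, T(10)=516716, T(11)=1549999, T(12)=4650146, T(13)=13950289, T(14)=41851016, T(15)=125552899; answer 125552899
Part 2: R1 = 125552899; c = 7567; 7567 = 7 * 23 * 47; number of divisors = (1+1) * (1+1) * (1+1) = 8; answer 8
Part 3: R2 = 8; d = -16; remainder = value at the root: -7*(-16)^4 - 7*(-16)^3 - 4*(-16)^2 + 7*(-16)^1 - 3 = (-458752) + (28672) + (-1024) + (-112) + (-3) = -431219; answer -431219
Part 4: R3 = -431219; r = -1; f(2) = -2*(7) + 1*(-1) = -15; iterating: f(2)=-15, f(3)=37, f(4)=-89, f(5)=215, f(6)=-519, f(7)=1253, f(8)=-3025, f(9)=7303, f(10)=-17631, f(11)=42565, f(12)=-102761, f(13)=248087, f(14)=-598935, f(15)=1445957, f(16)=-3490849, f(17)=8427655, f(18)=-20346159; answer -20346159

-20346159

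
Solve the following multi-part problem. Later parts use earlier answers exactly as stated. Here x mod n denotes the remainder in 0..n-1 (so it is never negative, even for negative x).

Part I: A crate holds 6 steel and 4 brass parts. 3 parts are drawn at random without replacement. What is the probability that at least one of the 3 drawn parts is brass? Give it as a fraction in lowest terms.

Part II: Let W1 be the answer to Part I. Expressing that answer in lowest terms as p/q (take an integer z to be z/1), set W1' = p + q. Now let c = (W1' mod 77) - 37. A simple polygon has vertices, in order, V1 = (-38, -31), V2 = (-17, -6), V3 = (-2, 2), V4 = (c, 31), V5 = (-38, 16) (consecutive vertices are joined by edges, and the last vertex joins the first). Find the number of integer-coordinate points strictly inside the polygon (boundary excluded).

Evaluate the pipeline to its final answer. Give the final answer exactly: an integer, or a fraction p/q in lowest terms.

1071

Part I: total draws C(10,3) = 120; complement C(6,3) = 20; favorable 120 - 20 = 100; P = 5/6; answer 5/6
Part II: W1 = 5/6; threaded value p + q = 11; c = -26; cross terms: (-38*-6 - -17*-31)=-299, (-17*2 - -2*-6)=-46, (-2*31 - -26*2)=-10, (-26*16 - -38*31)=762, (-38*-31 - -38*16)=1786; twice the area = |2193| = 2193; area = 2193/2; boundary points = 1 + 1 + 1 + 3 + 47 = 53; strictly interior points = area - boundary/2 + 1 = 1071; answer 1071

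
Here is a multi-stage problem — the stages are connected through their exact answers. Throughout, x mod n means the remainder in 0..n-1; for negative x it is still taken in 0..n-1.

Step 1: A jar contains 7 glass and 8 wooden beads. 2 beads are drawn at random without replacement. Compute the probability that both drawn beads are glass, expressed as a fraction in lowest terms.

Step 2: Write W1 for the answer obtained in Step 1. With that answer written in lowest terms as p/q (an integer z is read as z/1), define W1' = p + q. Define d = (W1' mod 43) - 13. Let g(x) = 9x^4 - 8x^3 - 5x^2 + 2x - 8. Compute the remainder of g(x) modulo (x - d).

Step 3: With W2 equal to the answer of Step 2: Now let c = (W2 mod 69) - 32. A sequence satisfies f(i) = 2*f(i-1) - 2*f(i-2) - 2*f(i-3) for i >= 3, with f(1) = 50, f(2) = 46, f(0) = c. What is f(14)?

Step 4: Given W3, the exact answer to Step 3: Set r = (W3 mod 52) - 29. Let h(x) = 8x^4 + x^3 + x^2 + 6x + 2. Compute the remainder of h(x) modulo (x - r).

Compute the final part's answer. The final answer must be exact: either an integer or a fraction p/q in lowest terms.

3109852

Step 1: total draws C(15,2) = 105; favorable C(7,2) = 21; P = 1/5; answer 1/5
Step 2: W1 = 1/5; threaded value p + q = 6; d = -7; remainder = value at the root: 9*(-7)^4 - 8*(-7)^3 - 5*(-7)^2 + 2*(-7)^1 - 8 = (21609) + (2744) + (-245) + (-14) + (-8) = 24086; answer 24086
Step 3: W2 = 24086; c = -27; f(3) = 2*(46) - 2*(50) - 2*(-27) = 46; iterating: f(3)=46, f(4)=-100, f(5)=-384, f(6)=-660, f(7)=-352, f(8)=1384, f(9)=4792, f(10)=7520, f(11)=2688, f(12)=-19248, f(13)=-58912, f(14)=-84704; answer -84704
Step 4: W3 = -84704; r = -25; remainder = value at the root: 8*(-25)^4 + 1*(-25)^3 + 1*(-25)^2 + 6*(-25)^1 + 2 = (3125000) + (-15625) + (625) + (-150) + (2) = 3109852; answer 3109852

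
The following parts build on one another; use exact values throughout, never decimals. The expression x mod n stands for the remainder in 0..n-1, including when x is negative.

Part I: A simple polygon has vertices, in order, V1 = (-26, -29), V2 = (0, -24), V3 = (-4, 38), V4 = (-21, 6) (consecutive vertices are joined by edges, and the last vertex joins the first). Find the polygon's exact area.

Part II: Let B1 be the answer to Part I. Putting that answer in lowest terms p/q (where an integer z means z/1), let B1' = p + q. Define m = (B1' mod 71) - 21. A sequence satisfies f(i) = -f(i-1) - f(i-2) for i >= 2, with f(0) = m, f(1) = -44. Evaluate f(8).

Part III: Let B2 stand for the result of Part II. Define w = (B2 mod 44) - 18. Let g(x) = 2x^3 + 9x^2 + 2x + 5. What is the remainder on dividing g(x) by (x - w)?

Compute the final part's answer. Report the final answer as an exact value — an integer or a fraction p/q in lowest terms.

Part I: cross terms: (-26*-24 - 0*-29)=624, (0*38 - -4*-24)=-96, (-4*6 - -21*38)=774, (-21*-29 - -26*6)=765; twice the area = |2067| = 2067; area = 2067/2; answer 2067/2
Part II: B1 = 2067/2; threaded value p + q = 2069; m = -11; f(2) = -1*(-44) - 1*(-11) = 55; iterating: f(2)=55, f(3)=-11, f(4)=-44, f(5)=55, f(6)=-11, f(7)=-44, f(8)=55; answer 55
Part III: B2 = 55; w = -7; remainder = value at the root: 2*(-7)^3 + 9*(-7)^2 + 2*(-7)^1 + 5 = (-686) + (441) + (-14) + (5) = -254; answer -254

-254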